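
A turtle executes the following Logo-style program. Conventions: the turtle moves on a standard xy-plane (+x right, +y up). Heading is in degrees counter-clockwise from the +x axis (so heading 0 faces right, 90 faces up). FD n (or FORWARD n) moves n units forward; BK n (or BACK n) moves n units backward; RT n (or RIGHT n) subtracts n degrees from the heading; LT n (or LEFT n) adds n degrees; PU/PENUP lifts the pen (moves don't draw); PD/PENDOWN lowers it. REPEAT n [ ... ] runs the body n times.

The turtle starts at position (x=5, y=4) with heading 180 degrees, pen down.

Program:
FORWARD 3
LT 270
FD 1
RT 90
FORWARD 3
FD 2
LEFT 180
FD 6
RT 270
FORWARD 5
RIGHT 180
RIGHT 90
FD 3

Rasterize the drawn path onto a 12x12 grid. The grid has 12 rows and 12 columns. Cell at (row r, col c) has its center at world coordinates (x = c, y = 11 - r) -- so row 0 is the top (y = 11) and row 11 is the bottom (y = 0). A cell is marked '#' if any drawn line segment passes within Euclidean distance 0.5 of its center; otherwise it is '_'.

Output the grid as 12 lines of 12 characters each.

Segment 0: (5,4) -> (2,4)
Segment 1: (2,4) -> (2,5)
Segment 2: (2,5) -> (5,5)
Segment 3: (5,5) -> (7,5)
Segment 4: (7,5) -> (1,5)
Segment 5: (1,5) -> (1,0)
Segment 6: (1,0) -> (4,0)

Answer: ____________
____________
____________
____________
____________
____________
_#######____
_#####______
_#__________
_#__________
_#__________
_####_______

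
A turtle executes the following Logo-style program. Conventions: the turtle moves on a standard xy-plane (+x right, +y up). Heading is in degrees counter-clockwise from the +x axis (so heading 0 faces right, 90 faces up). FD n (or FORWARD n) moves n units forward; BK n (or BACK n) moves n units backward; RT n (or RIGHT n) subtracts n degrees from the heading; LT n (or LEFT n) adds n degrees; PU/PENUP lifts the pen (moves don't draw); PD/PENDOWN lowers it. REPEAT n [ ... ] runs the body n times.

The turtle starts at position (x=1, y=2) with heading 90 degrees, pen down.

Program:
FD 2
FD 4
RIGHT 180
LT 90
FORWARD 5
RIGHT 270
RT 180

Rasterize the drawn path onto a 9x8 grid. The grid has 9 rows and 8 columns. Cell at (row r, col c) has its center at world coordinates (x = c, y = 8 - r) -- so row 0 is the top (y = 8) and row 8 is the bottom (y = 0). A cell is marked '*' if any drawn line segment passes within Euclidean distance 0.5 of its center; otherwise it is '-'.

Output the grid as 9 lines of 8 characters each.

Segment 0: (1,2) -> (1,4)
Segment 1: (1,4) -> (1,8)
Segment 2: (1,8) -> (6,8)

Answer: -******-
-*------
-*------
-*------
-*------
-*------
-*------
--------
--------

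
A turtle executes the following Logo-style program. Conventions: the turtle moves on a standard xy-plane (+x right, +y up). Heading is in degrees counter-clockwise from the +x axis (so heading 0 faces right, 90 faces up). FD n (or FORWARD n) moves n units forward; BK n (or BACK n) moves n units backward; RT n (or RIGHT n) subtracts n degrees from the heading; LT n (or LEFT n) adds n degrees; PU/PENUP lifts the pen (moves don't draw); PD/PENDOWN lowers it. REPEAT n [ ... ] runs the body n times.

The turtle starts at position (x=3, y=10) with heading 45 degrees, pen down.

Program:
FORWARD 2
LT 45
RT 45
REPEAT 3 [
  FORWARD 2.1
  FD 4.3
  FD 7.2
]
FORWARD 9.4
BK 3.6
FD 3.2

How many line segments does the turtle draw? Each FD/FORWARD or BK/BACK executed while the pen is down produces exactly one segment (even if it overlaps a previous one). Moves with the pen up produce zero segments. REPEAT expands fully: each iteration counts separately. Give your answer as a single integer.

Executing turtle program step by step:
Start: pos=(3,10), heading=45, pen down
FD 2: (3,10) -> (4.414,11.414) [heading=45, draw]
LT 45: heading 45 -> 90
RT 45: heading 90 -> 45
REPEAT 3 [
  -- iteration 1/3 --
  FD 2.1: (4.414,11.414) -> (5.899,12.899) [heading=45, draw]
  FD 4.3: (5.899,12.899) -> (8.94,15.94) [heading=45, draw]
  FD 7.2: (8.94,15.94) -> (14.031,21.031) [heading=45, draw]
  -- iteration 2/3 --
  FD 2.1: (14.031,21.031) -> (15.516,22.516) [heading=45, draw]
  FD 4.3: (15.516,22.516) -> (18.556,25.556) [heading=45, draw]
  FD 7.2: (18.556,25.556) -> (23.648,30.648) [heading=45, draw]
  -- iteration 3/3 --
  FD 2.1: (23.648,30.648) -> (25.132,32.132) [heading=45, draw]
  FD 4.3: (25.132,32.132) -> (28.173,35.173) [heading=45, draw]
  FD 7.2: (28.173,35.173) -> (33.264,40.264) [heading=45, draw]
]
FD 9.4: (33.264,40.264) -> (39.911,46.911) [heading=45, draw]
BK 3.6: (39.911,46.911) -> (37.365,44.365) [heading=45, draw]
FD 3.2: (37.365,44.365) -> (39.628,46.628) [heading=45, draw]
Final: pos=(39.628,46.628), heading=45, 13 segment(s) drawn
Segments drawn: 13

Answer: 13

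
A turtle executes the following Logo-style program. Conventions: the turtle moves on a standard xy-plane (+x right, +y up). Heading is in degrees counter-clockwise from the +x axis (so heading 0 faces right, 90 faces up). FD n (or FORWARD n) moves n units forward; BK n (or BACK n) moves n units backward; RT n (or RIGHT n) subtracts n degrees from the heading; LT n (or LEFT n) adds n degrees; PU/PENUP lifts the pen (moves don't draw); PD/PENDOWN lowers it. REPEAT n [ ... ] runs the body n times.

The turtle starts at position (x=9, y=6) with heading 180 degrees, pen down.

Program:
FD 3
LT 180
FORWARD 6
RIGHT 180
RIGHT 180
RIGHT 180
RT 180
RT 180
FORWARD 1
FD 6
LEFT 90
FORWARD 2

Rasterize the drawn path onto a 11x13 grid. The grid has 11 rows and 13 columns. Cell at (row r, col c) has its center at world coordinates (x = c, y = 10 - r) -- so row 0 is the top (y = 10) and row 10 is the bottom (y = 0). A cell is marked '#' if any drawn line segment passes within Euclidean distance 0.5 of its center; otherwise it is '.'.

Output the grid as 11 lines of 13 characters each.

Segment 0: (9,6) -> (6,6)
Segment 1: (6,6) -> (12,6)
Segment 2: (12,6) -> (11,6)
Segment 3: (11,6) -> (5,6)
Segment 4: (5,6) -> (5,4)

Answer: .............
.............
.............
.............
.....########
.....#.......
.....#.......
.............
.............
.............
.............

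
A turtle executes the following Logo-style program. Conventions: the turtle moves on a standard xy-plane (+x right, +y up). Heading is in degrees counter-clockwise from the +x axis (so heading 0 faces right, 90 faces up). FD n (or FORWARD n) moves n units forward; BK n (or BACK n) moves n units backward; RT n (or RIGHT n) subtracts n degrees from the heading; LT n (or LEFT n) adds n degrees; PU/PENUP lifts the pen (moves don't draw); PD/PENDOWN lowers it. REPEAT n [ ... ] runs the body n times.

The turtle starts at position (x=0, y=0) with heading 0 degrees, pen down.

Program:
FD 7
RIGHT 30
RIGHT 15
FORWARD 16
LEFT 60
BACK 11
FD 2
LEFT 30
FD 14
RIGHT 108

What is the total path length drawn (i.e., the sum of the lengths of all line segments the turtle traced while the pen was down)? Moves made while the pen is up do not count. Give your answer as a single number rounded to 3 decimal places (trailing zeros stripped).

Executing turtle program step by step:
Start: pos=(0,0), heading=0, pen down
FD 7: (0,0) -> (7,0) [heading=0, draw]
RT 30: heading 0 -> 330
RT 15: heading 330 -> 315
FD 16: (7,0) -> (18.314,-11.314) [heading=315, draw]
LT 60: heading 315 -> 15
BK 11: (18.314,-11.314) -> (7.689,-14.161) [heading=15, draw]
FD 2: (7.689,-14.161) -> (9.62,-13.643) [heading=15, draw]
LT 30: heading 15 -> 45
FD 14: (9.62,-13.643) -> (19.52,-3.744) [heading=45, draw]
RT 108: heading 45 -> 297
Final: pos=(19.52,-3.744), heading=297, 5 segment(s) drawn

Segment lengths:
  seg 1: (0,0) -> (7,0), length = 7
  seg 2: (7,0) -> (18.314,-11.314), length = 16
  seg 3: (18.314,-11.314) -> (7.689,-14.161), length = 11
  seg 4: (7.689,-14.161) -> (9.62,-13.643), length = 2
  seg 5: (9.62,-13.643) -> (19.52,-3.744), length = 14
Total = 50

Answer: 50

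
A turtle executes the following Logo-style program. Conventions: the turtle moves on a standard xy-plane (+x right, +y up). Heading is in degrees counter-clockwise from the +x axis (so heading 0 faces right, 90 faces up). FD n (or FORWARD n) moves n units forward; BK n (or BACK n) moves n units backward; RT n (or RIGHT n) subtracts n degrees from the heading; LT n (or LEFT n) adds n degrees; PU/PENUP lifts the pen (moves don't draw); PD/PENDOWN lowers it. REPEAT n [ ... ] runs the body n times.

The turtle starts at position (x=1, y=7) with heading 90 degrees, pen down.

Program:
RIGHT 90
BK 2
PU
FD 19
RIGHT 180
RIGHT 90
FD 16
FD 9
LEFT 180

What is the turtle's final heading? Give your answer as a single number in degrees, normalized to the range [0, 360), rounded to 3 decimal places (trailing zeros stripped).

Executing turtle program step by step:
Start: pos=(1,7), heading=90, pen down
RT 90: heading 90 -> 0
BK 2: (1,7) -> (-1,7) [heading=0, draw]
PU: pen up
FD 19: (-1,7) -> (18,7) [heading=0, move]
RT 180: heading 0 -> 180
RT 90: heading 180 -> 90
FD 16: (18,7) -> (18,23) [heading=90, move]
FD 9: (18,23) -> (18,32) [heading=90, move]
LT 180: heading 90 -> 270
Final: pos=(18,32), heading=270, 1 segment(s) drawn

Answer: 270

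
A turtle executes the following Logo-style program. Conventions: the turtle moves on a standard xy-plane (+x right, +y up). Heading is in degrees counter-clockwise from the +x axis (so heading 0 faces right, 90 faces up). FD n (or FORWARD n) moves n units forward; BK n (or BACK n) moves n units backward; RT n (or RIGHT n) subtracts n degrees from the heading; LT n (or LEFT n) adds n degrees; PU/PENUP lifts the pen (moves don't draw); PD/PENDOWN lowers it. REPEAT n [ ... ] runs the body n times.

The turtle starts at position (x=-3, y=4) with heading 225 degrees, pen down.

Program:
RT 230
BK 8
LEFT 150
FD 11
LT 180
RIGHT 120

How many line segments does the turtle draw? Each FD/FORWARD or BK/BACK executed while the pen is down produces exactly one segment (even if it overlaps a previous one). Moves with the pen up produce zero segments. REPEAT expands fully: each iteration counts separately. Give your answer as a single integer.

Answer: 2

Derivation:
Executing turtle program step by step:
Start: pos=(-3,4), heading=225, pen down
RT 230: heading 225 -> 355
BK 8: (-3,4) -> (-10.97,4.697) [heading=355, draw]
LT 150: heading 355 -> 145
FD 11: (-10.97,4.697) -> (-19.98,11.007) [heading=145, draw]
LT 180: heading 145 -> 325
RT 120: heading 325 -> 205
Final: pos=(-19.98,11.007), heading=205, 2 segment(s) drawn
Segments drawn: 2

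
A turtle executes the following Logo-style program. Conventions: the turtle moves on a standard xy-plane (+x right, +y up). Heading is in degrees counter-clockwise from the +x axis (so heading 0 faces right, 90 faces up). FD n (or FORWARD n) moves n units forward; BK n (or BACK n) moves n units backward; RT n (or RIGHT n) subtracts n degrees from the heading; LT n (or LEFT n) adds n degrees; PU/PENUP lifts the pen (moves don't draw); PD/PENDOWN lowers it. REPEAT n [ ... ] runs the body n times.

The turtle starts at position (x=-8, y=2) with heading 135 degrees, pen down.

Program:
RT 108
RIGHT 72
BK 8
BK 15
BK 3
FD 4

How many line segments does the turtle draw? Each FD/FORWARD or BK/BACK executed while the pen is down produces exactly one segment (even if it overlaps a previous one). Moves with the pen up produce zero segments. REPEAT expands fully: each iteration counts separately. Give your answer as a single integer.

Executing turtle program step by step:
Start: pos=(-8,2), heading=135, pen down
RT 108: heading 135 -> 27
RT 72: heading 27 -> 315
BK 8: (-8,2) -> (-13.657,7.657) [heading=315, draw]
BK 15: (-13.657,7.657) -> (-24.263,18.263) [heading=315, draw]
BK 3: (-24.263,18.263) -> (-26.385,20.385) [heading=315, draw]
FD 4: (-26.385,20.385) -> (-23.556,17.556) [heading=315, draw]
Final: pos=(-23.556,17.556), heading=315, 4 segment(s) drawn
Segments drawn: 4

Answer: 4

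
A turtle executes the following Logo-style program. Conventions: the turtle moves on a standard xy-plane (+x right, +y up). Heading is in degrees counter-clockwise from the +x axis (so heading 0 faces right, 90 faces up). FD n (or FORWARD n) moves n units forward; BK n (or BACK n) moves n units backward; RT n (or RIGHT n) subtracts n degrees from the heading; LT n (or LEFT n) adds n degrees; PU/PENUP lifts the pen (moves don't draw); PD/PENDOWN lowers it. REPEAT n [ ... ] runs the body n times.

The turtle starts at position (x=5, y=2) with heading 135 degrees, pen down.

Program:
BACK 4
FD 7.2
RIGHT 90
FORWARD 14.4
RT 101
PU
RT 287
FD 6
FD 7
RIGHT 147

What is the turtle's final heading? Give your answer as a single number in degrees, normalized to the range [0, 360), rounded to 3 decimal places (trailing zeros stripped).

Executing turtle program step by step:
Start: pos=(5,2), heading=135, pen down
BK 4: (5,2) -> (7.828,-0.828) [heading=135, draw]
FD 7.2: (7.828,-0.828) -> (2.737,4.263) [heading=135, draw]
RT 90: heading 135 -> 45
FD 14.4: (2.737,4.263) -> (12.92,14.445) [heading=45, draw]
RT 101: heading 45 -> 304
PU: pen up
RT 287: heading 304 -> 17
FD 6: (12.92,14.445) -> (18.657,16.199) [heading=17, move]
FD 7: (18.657,16.199) -> (25.352,18.246) [heading=17, move]
RT 147: heading 17 -> 230
Final: pos=(25.352,18.246), heading=230, 3 segment(s) drawn

Answer: 230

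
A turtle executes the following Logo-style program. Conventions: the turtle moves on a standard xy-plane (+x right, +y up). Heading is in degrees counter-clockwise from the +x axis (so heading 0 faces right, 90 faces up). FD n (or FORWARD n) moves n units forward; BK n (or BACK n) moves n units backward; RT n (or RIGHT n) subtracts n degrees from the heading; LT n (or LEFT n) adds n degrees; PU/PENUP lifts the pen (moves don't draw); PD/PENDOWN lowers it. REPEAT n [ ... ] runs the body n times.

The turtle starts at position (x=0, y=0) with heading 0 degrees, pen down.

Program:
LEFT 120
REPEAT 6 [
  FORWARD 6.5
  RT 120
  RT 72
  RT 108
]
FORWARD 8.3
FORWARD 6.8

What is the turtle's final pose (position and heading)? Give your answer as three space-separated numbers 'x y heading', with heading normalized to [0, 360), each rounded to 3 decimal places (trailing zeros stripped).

Executing turtle program step by step:
Start: pos=(0,0), heading=0, pen down
LT 120: heading 0 -> 120
REPEAT 6 [
  -- iteration 1/6 --
  FD 6.5: (0,0) -> (-3.25,5.629) [heading=120, draw]
  RT 120: heading 120 -> 0
  RT 72: heading 0 -> 288
  RT 108: heading 288 -> 180
  -- iteration 2/6 --
  FD 6.5: (-3.25,5.629) -> (-9.75,5.629) [heading=180, draw]
  RT 120: heading 180 -> 60
  RT 72: heading 60 -> 348
  RT 108: heading 348 -> 240
  -- iteration 3/6 --
  FD 6.5: (-9.75,5.629) -> (-13,0) [heading=240, draw]
  RT 120: heading 240 -> 120
  RT 72: heading 120 -> 48
  RT 108: heading 48 -> 300
  -- iteration 4/6 --
  FD 6.5: (-13,0) -> (-9.75,-5.629) [heading=300, draw]
  RT 120: heading 300 -> 180
  RT 72: heading 180 -> 108
  RT 108: heading 108 -> 0
  -- iteration 5/6 --
  FD 6.5: (-9.75,-5.629) -> (-3.25,-5.629) [heading=0, draw]
  RT 120: heading 0 -> 240
  RT 72: heading 240 -> 168
  RT 108: heading 168 -> 60
  -- iteration 6/6 --
  FD 6.5: (-3.25,-5.629) -> (0,0) [heading=60, draw]
  RT 120: heading 60 -> 300
  RT 72: heading 300 -> 228
  RT 108: heading 228 -> 120
]
FD 8.3: (0,0) -> (-4.15,7.188) [heading=120, draw]
FD 6.8: (-4.15,7.188) -> (-7.55,13.077) [heading=120, draw]
Final: pos=(-7.55,13.077), heading=120, 8 segment(s) drawn

Answer: -7.55 13.077 120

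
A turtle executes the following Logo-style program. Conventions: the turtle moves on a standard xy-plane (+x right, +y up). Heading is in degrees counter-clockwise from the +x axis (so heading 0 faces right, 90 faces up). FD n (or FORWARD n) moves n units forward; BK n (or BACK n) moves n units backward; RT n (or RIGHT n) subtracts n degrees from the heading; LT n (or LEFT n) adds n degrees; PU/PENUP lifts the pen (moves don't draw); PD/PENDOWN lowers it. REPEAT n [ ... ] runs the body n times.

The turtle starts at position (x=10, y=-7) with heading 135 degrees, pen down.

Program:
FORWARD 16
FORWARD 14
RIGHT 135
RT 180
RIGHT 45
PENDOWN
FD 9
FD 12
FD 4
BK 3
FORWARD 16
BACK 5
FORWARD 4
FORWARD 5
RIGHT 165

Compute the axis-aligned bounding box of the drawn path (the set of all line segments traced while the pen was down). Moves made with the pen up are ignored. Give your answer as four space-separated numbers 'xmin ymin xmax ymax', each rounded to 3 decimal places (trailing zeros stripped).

Answer: -40.912 -7 10 43.912

Derivation:
Executing turtle program step by step:
Start: pos=(10,-7), heading=135, pen down
FD 16: (10,-7) -> (-1.314,4.314) [heading=135, draw]
FD 14: (-1.314,4.314) -> (-11.213,14.213) [heading=135, draw]
RT 135: heading 135 -> 0
RT 180: heading 0 -> 180
RT 45: heading 180 -> 135
PD: pen down
FD 9: (-11.213,14.213) -> (-17.577,20.577) [heading=135, draw]
FD 12: (-17.577,20.577) -> (-26.062,29.062) [heading=135, draw]
FD 4: (-26.062,29.062) -> (-28.891,31.891) [heading=135, draw]
BK 3: (-28.891,31.891) -> (-26.77,29.77) [heading=135, draw]
FD 16: (-26.77,29.77) -> (-38.083,41.083) [heading=135, draw]
BK 5: (-38.083,41.083) -> (-34.548,37.548) [heading=135, draw]
FD 4: (-34.548,37.548) -> (-37.376,40.376) [heading=135, draw]
FD 5: (-37.376,40.376) -> (-40.912,43.912) [heading=135, draw]
RT 165: heading 135 -> 330
Final: pos=(-40.912,43.912), heading=330, 10 segment(s) drawn

Segment endpoints: x in {-40.912, -38.083, -37.376, -34.548, -28.891, -26.77, -26.062, -17.577, -11.213, -1.314, 10}, y in {-7, 4.314, 14.213, 20.577, 29.062, 29.77, 31.891, 37.548, 40.376, 41.083, 43.912}
xmin=-40.912, ymin=-7, xmax=10, ymax=43.912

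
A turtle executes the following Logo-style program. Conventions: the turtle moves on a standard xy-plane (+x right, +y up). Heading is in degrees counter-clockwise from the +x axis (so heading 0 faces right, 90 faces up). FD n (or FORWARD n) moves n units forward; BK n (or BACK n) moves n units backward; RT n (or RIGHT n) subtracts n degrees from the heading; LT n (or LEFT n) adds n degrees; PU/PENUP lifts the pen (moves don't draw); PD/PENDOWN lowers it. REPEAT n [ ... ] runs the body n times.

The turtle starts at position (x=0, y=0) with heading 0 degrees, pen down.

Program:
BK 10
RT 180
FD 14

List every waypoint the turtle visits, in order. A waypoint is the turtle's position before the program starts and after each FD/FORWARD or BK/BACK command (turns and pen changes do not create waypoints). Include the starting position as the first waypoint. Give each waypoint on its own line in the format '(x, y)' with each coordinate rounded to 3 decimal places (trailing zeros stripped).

Answer: (0, 0)
(-10, 0)
(-24, 0)

Derivation:
Executing turtle program step by step:
Start: pos=(0,0), heading=0, pen down
BK 10: (0,0) -> (-10,0) [heading=0, draw]
RT 180: heading 0 -> 180
FD 14: (-10,0) -> (-24,0) [heading=180, draw]
Final: pos=(-24,0), heading=180, 2 segment(s) drawn
Waypoints (3 total):
(0, 0)
(-10, 0)
(-24, 0)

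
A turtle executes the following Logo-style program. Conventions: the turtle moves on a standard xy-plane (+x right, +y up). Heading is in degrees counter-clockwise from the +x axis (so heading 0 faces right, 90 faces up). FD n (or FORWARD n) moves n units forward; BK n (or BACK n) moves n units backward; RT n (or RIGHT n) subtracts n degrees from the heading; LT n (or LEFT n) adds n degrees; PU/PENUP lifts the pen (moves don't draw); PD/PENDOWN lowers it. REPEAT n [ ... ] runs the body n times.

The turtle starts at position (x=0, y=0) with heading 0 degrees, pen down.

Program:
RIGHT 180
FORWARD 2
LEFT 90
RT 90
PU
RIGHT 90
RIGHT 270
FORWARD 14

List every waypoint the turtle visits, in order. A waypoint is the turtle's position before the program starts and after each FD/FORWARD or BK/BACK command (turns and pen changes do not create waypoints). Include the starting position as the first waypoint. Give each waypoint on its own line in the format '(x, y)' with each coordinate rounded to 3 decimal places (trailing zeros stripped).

Executing turtle program step by step:
Start: pos=(0,0), heading=0, pen down
RT 180: heading 0 -> 180
FD 2: (0,0) -> (-2,0) [heading=180, draw]
LT 90: heading 180 -> 270
RT 90: heading 270 -> 180
PU: pen up
RT 90: heading 180 -> 90
RT 270: heading 90 -> 180
FD 14: (-2,0) -> (-16,0) [heading=180, move]
Final: pos=(-16,0), heading=180, 1 segment(s) drawn
Waypoints (3 total):
(0, 0)
(-2, 0)
(-16, 0)

Answer: (0, 0)
(-2, 0)
(-16, 0)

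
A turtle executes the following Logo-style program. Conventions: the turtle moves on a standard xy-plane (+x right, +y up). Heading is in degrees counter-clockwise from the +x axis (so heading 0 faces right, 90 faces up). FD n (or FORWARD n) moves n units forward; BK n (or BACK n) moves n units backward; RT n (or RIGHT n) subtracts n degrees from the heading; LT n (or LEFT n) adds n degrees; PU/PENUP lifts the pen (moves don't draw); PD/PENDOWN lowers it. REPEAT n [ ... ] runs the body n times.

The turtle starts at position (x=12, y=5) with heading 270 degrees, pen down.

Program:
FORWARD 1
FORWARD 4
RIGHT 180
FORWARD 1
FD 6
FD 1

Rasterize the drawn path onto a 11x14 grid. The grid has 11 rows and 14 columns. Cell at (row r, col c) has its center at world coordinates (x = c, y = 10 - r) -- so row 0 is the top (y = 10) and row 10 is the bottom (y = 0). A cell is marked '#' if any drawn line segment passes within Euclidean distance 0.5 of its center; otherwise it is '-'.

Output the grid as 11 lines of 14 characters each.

Answer: --------------
--------------
------------#-
------------#-
------------#-
------------#-
------------#-
------------#-
------------#-
------------#-
------------#-

Derivation:
Segment 0: (12,5) -> (12,4)
Segment 1: (12,4) -> (12,0)
Segment 2: (12,0) -> (12,1)
Segment 3: (12,1) -> (12,7)
Segment 4: (12,7) -> (12,8)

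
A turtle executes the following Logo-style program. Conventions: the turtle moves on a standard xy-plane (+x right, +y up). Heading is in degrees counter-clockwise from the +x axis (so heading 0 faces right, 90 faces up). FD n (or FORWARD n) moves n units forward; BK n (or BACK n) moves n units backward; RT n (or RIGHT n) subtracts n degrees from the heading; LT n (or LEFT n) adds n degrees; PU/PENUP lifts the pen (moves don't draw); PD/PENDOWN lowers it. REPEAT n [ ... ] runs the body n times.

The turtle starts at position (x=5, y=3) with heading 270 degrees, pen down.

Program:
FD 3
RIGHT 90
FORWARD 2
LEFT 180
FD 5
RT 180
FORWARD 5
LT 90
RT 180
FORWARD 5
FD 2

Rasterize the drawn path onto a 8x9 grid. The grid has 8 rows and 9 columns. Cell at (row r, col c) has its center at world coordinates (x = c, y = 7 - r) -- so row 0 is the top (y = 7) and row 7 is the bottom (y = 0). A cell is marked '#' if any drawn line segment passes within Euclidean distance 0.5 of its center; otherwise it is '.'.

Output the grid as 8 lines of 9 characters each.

Segment 0: (5,3) -> (5,0)
Segment 1: (5,0) -> (3,0)
Segment 2: (3,0) -> (8,-0)
Segment 3: (8,-0) -> (3,-0)
Segment 4: (3,-0) -> (3,5)
Segment 5: (3,5) -> (3,7)

Answer: ...#.....
...#.....
...#.....
...#.....
...#.#...
...#.#...
...#.#...
...######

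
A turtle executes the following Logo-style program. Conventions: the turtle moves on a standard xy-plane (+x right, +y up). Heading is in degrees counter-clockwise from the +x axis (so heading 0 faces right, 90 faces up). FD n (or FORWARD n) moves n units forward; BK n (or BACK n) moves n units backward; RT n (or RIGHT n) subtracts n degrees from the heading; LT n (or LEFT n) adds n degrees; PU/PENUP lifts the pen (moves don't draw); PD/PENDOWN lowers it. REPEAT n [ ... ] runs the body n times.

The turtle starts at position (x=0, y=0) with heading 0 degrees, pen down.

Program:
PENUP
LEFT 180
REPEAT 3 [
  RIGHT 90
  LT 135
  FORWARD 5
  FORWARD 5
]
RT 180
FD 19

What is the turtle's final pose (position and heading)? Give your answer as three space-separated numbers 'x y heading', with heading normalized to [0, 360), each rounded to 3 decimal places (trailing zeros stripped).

Answer: -13.435 -10.707 135

Derivation:
Executing turtle program step by step:
Start: pos=(0,0), heading=0, pen down
PU: pen up
LT 180: heading 0 -> 180
REPEAT 3 [
  -- iteration 1/3 --
  RT 90: heading 180 -> 90
  LT 135: heading 90 -> 225
  FD 5: (0,0) -> (-3.536,-3.536) [heading=225, move]
  FD 5: (-3.536,-3.536) -> (-7.071,-7.071) [heading=225, move]
  -- iteration 2/3 --
  RT 90: heading 225 -> 135
  LT 135: heading 135 -> 270
  FD 5: (-7.071,-7.071) -> (-7.071,-12.071) [heading=270, move]
  FD 5: (-7.071,-12.071) -> (-7.071,-17.071) [heading=270, move]
  -- iteration 3/3 --
  RT 90: heading 270 -> 180
  LT 135: heading 180 -> 315
  FD 5: (-7.071,-17.071) -> (-3.536,-20.607) [heading=315, move]
  FD 5: (-3.536,-20.607) -> (0,-24.142) [heading=315, move]
]
RT 180: heading 315 -> 135
FD 19: (0,-24.142) -> (-13.435,-10.707) [heading=135, move]
Final: pos=(-13.435,-10.707), heading=135, 0 segment(s) drawn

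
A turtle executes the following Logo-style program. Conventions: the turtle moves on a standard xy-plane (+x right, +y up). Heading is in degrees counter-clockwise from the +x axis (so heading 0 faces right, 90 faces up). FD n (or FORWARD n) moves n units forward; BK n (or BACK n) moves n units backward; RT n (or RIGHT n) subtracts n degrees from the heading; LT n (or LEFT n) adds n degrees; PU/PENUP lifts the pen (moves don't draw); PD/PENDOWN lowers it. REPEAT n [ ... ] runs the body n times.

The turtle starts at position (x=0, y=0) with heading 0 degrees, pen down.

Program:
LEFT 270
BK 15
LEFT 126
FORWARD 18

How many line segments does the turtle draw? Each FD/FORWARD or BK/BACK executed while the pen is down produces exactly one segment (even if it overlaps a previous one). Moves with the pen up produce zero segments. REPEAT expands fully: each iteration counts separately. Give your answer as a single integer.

Answer: 2

Derivation:
Executing turtle program step by step:
Start: pos=(0,0), heading=0, pen down
LT 270: heading 0 -> 270
BK 15: (0,0) -> (0,15) [heading=270, draw]
LT 126: heading 270 -> 36
FD 18: (0,15) -> (14.562,25.58) [heading=36, draw]
Final: pos=(14.562,25.58), heading=36, 2 segment(s) drawn
Segments drawn: 2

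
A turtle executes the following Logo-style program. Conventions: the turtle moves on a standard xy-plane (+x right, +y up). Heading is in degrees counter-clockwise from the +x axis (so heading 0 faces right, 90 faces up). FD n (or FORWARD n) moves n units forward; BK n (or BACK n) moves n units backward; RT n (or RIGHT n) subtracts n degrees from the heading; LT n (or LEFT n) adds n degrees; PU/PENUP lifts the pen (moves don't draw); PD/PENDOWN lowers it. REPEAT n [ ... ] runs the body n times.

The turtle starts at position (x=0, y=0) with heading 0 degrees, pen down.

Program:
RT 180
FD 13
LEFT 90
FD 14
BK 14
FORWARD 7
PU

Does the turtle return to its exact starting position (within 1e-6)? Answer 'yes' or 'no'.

Executing turtle program step by step:
Start: pos=(0,0), heading=0, pen down
RT 180: heading 0 -> 180
FD 13: (0,0) -> (-13,0) [heading=180, draw]
LT 90: heading 180 -> 270
FD 14: (-13,0) -> (-13,-14) [heading=270, draw]
BK 14: (-13,-14) -> (-13,0) [heading=270, draw]
FD 7: (-13,0) -> (-13,-7) [heading=270, draw]
PU: pen up
Final: pos=(-13,-7), heading=270, 4 segment(s) drawn

Start position: (0, 0)
Final position: (-13, -7)
Distance = 14.765; >= 1e-6 -> NOT closed

Answer: no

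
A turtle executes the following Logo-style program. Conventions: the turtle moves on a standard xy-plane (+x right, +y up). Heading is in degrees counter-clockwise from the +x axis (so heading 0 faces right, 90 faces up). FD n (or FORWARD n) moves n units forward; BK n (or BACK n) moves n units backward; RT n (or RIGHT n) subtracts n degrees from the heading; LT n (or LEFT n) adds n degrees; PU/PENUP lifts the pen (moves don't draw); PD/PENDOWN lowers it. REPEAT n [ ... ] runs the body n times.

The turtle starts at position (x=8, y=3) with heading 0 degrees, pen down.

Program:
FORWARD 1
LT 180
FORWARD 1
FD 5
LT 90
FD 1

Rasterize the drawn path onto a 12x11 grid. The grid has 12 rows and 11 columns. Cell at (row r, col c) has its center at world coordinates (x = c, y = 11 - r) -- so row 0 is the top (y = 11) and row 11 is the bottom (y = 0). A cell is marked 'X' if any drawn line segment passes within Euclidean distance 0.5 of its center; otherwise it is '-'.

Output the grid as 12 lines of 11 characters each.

Answer: -----------
-----------
-----------
-----------
-----------
-----------
-----------
-----------
---XXXXXXX-
---X-------
-----------
-----------

Derivation:
Segment 0: (8,3) -> (9,3)
Segment 1: (9,3) -> (8,3)
Segment 2: (8,3) -> (3,3)
Segment 3: (3,3) -> (3,2)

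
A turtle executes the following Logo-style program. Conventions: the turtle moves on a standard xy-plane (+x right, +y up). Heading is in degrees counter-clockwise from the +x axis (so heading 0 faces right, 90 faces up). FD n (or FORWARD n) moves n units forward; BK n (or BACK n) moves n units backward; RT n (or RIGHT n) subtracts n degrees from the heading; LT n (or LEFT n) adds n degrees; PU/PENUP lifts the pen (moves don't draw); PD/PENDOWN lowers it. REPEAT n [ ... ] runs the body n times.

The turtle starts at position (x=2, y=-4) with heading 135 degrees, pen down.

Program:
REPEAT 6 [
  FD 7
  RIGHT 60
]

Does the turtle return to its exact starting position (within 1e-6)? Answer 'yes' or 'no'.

Executing turtle program step by step:
Start: pos=(2,-4), heading=135, pen down
REPEAT 6 [
  -- iteration 1/6 --
  FD 7: (2,-4) -> (-2.95,0.95) [heading=135, draw]
  RT 60: heading 135 -> 75
  -- iteration 2/6 --
  FD 7: (-2.95,0.95) -> (-1.138,7.711) [heading=75, draw]
  RT 60: heading 75 -> 15
  -- iteration 3/6 --
  FD 7: (-1.138,7.711) -> (5.623,9.523) [heading=15, draw]
  RT 60: heading 15 -> 315
  -- iteration 4/6 --
  FD 7: (5.623,9.523) -> (10.573,4.573) [heading=315, draw]
  RT 60: heading 315 -> 255
  -- iteration 5/6 --
  FD 7: (10.573,4.573) -> (8.761,-2.188) [heading=255, draw]
  RT 60: heading 255 -> 195
  -- iteration 6/6 --
  FD 7: (8.761,-2.188) -> (2,-4) [heading=195, draw]
  RT 60: heading 195 -> 135
]
Final: pos=(2,-4), heading=135, 6 segment(s) drawn

Start position: (2, -4)
Final position: (2, -4)
Distance = 0; < 1e-6 -> CLOSED

Answer: yes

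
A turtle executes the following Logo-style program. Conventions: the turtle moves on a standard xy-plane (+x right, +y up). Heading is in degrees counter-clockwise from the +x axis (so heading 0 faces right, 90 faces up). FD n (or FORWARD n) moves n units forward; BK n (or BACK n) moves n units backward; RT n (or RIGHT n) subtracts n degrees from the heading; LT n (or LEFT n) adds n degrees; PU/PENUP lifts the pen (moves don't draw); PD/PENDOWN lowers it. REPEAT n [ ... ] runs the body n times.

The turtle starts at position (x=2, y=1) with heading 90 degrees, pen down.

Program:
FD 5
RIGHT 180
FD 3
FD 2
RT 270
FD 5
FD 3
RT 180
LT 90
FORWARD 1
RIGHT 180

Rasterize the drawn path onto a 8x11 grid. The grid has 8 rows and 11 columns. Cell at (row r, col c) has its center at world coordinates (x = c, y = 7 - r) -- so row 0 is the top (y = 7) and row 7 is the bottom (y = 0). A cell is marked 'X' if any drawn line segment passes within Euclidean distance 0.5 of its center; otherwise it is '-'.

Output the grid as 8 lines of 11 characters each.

Segment 0: (2,1) -> (2,6)
Segment 1: (2,6) -> (2,3)
Segment 2: (2,3) -> (2,1)
Segment 3: (2,1) -> (7,1)
Segment 4: (7,1) -> (10,1)
Segment 5: (10,1) -> (10,0)

Answer: -----------
--X--------
--X--------
--X--------
--X--------
--X--------
--XXXXXXXXX
----------X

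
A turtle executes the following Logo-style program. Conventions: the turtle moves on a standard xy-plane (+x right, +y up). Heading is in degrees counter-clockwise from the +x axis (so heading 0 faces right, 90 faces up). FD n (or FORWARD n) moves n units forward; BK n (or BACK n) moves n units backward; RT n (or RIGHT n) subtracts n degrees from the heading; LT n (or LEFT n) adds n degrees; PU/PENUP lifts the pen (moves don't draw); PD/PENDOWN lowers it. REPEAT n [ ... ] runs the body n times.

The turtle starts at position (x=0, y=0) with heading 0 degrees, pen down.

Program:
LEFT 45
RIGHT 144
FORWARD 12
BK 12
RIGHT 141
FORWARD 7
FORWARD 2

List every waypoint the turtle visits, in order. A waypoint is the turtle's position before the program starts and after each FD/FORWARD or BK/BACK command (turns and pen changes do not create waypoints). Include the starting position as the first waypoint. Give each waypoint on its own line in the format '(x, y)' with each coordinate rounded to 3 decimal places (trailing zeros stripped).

Executing turtle program step by step:
Start: pos=(0,0), heading=0, pen down
LT 45: heading 0 -> 45
RT 144: heading 45 -> 261
FD 12: (0,0) -> (-1.877,-11.852) [heading=261, draw]
BK 12: (-1.877,-11.852) -> (0,0) [heading=261, draw]
RT 141: heading 261 -> 120
FD 7: (0,0) -> (-3.5,6.062) [heading=120, draw]
FD 2: (-3.5,6.062) -> (-4.5,7.794) [heading=120, draw]
Final: pos=(-4.5,7.794), heading=120, 4 segment(s) drawn
Waypoints (5 total):
(0, 0)
(-1.877, -11.852)
(0, 0)
(-3.5, 6.062)
(-4.5, 7.794)

Answer: (0, 0)
(-1.877, -11.852)
(0, 0)
(-3.5, 6.062)
(-4.5, 7.794)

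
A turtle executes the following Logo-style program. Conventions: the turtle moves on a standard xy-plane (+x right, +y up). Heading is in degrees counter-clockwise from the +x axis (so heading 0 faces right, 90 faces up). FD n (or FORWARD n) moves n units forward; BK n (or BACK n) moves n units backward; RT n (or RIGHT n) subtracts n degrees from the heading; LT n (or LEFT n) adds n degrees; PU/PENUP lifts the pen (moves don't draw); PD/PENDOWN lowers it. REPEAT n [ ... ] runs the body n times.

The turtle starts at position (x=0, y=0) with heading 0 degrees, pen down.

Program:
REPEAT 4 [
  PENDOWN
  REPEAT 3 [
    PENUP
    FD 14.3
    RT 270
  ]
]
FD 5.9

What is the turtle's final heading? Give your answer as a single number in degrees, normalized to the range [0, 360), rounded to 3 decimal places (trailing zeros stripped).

Answer: 0

Derivation:
Executing turtle program step by step:
Start: pos=(0,0), heading=0, pen down
REPEAT 4 [
  -- iteration 1/4 --
  PD: pen down
  REPEAT 3 [
    -- iteration 1/3 --
    PU: pen up
    FD 14.3: (0,0) -> (14.3,0) [heading=0, move]
    RT 270: heading 0 -> 90
    -- iteration 2/3 --
    PU: pen up
    FD 14.3: (14.3,0) -> (14.3,14.3) [heading=90, move]
    RT 270: heading 90 -> 180
    -- iteration 3/3 --
    PU: pen up
    FD 14.3: (14.3,14.3) -> (0,14.3) [heading=180, move]
    RT 270: heading 180 -> 270
  ]
  -- iteration 2/4 --
  PD: pen down
  REPEAT 3 [
    -- iteration 1/3 --
    PU: pen up
    FD 14.3: (0,14.3) -> (0,0) [heading=270, move]
    RT 270: heading 270 -> 0
    -- iteration 2/3 --
    PU: pen up
    FD 14.3: (0,0) -> (14.3,0) [heading=0, move]
    RT 270: heading 0 -> 90
    -- iteration 3/3 --
    PU: pen up
    FD 14.3: (14.3,0) -> (14.3,14.3) [heading=90, move]
    RT 270: heading 90 -> 180
  ]
  -- iteration 3/4 --
  PD: pen down
  REPEAT 3 [
    -- iteration 1/3 --
    PU: pen up
    FD 14.3: (14.3,14.3) -> (0,14.3) [heading=180, move]
    RT 270: heading 180 -> 270
    -- iteration 2/3 --
    PU: pen up
    FD 14.3: (0,14.3) -> (0,0) [heading=270, move]
    RT 270: heading 270 -> 0
    -- iteration 3/3 --
    PU: pen up
    FD 14.3: (0,0) -> (14.3,0) [heading=0, move]
    RT 270: heading 0 -> 90
  ]
  -- iteration 4/4 --
  PD: pen down
  REPEAT 3 [
    -- iteration 1/3 --
    PU: pen up
    FD 14.3: (14.3,0) -> (14.3,14.3) [heading=90, move]
    RT 270: heading 90 -> 180
    -- iteration 2/3 --
    PU: pen up
    FD 14.3: (14.3,14.3) -> (0,14.3) [heading=180, move]
    RT 270: heading 180 -> 270
    -- iteration 3/3 --
    PU: pen up
    FD 14.3: (0,14.3) -> (0,0) [heading=270, move]
    RT 270: heading 270 -> 0
  ]
]
FD 5.9: (0,0) -> (5.9,0) [heading=0, move]
Final: pos=(5.9,0), heading=0, 0 segment(s) drawn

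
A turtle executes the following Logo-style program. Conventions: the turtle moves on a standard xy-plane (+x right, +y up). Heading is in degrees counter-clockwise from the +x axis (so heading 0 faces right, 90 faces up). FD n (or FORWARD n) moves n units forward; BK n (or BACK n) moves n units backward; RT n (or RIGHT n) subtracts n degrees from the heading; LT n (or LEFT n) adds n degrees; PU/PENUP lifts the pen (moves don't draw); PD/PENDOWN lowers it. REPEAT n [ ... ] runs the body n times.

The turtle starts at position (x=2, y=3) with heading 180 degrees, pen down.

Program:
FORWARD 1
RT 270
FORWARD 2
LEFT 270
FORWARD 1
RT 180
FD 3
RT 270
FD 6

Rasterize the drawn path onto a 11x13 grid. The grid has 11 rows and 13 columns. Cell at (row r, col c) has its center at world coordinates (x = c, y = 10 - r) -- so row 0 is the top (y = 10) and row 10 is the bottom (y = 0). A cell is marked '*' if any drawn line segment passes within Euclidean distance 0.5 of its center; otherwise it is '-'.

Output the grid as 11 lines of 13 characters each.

Segment 0: (2,3) -> (1,3)
Segment 1: (1,3) -> (1,1)
Segment 2: (1,1) -> (0,1)
Segment 3: (0,1) -> (3,1)
Segment 4: (3,1) -> (3,7)

Answer: -------------
-------------
-------------
---*---------
---*---------
---*---------
---*---------
-***---------
-*-*---------
****---------
-------------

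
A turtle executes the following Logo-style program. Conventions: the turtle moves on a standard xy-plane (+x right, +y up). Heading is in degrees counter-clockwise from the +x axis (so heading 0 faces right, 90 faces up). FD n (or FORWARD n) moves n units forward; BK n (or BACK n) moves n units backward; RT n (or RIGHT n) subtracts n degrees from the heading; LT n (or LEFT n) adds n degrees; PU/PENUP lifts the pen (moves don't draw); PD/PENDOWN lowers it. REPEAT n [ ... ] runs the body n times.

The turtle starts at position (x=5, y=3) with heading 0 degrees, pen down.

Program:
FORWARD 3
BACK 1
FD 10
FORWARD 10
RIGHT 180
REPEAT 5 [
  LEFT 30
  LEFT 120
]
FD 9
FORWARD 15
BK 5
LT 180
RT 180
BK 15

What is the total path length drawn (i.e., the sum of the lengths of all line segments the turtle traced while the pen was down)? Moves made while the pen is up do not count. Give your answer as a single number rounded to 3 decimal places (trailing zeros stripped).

Executing turtle program step by step:
Start: pos=(5,3), heading=0, pen down
FD 3: (5,3) -> (8,3) [heading=0, draw]
BK 1: (8,3) -> (7,3) [heading=0, draw]
FD 10: (7,3) -> (17,3) [heading=0, draw]
FD 10: (17,3) -> (27,3) [heading=0, draw]
RT 180: heading 0 -> 180
REPEAT 5 [
  -- iteration 1/5 --
  LT 30: heading 180 -> 210
  LT 120: heading 210 -> 330
  -- iteration 2/5 --
  LT 30: heading 330 -> 0
  LT 120: heading 0 -> 120
  -- iteration 3/5 --
  LT 30: heading 120 -> 150
  LT 120: heading 150 -> 270
  -- iteration 4/5 --
  LT 30: heading 270 -> 300
  LT 120: heading 300 -> 60
  -- iteration 5/5 --
  LT 30: heading 60 -> 90
  LT 120: heading 90 -> 210
]
FD 9: (27,3) -> (19.206,-1.5) [heading=210, draw]
FD 15: (19.206,-1.5) -> (6.215,-9) [heading=210, draw]
BK 5: (6.215,-9) -> (10.546,-6.5) [heading=210, draw]
LT 180: heading 210 -> 30
RT 180: heading 30 -> 210
BK 15: (10.546,-6.5) -> (23.536,1) [heading=210, draw]
Final: pos=(23.536,1), heading=210, 8 segment(s) drawn

Segment lengths:
  seg 1: (5,3) -> (8,3), length = 3
  seg 2: (8,3) -> (7,3), length = 1
  seg 3: (7,3) -> (17,3), length = 10
  seg 4: (17,3) -> (27,3), length = 10
  seg 5: (27,3) -> (19.206,-1.5), length = 9
  seg 6: (19.206,-1.5) -> (6.215,-9), length = 15
  seg 7: (6.215,-9) -> (10.546,-6.5), length = 5
  seg 8: (10.546,-6.5) -> (23.536,1), length = 15
Total = 68

Answer: 68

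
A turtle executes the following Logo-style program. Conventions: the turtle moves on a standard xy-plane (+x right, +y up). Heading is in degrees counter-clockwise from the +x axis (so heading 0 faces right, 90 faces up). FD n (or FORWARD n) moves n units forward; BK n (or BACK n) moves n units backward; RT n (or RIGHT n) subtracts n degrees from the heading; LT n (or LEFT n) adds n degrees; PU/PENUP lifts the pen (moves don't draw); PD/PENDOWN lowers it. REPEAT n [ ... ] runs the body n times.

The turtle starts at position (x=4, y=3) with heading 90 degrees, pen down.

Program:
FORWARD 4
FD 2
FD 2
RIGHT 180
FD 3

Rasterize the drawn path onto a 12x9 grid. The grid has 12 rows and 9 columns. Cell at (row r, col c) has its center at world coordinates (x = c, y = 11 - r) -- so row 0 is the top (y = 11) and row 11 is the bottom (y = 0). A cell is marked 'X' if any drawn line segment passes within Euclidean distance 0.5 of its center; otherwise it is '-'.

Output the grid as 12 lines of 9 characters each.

Answer: ----X----
----X----
----X----
----X----
----X----
----X----
----X----
----X----
----X----
---------
---------
---------

Derivation:
Segment 0: (4,3) -> (4,7)
Segment 1: (4,7) -> (4,9)
Segment 2: (4,9) -> (4,11)
Segment 3: (4,11) -> (4,8)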